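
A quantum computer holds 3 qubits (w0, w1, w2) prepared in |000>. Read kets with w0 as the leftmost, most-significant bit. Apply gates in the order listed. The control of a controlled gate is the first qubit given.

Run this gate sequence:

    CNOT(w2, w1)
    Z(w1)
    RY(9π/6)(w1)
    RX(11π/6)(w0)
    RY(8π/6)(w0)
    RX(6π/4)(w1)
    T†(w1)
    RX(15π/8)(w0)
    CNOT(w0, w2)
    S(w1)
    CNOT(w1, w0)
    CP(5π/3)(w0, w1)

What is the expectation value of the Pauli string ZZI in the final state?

The expectation value of ZZI is -sqrt(3*sqrt(2) + 6)/8 - sqrt(2 - sqrt(2))/4.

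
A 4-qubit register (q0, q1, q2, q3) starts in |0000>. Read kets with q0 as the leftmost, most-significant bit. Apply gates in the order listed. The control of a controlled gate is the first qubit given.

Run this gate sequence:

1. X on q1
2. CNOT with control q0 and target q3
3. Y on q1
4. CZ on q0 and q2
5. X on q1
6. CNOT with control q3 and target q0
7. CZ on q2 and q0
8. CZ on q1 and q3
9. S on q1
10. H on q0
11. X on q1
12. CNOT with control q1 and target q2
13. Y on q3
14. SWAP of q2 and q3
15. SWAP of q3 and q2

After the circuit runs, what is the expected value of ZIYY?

The expectation value of ZIYY is 0.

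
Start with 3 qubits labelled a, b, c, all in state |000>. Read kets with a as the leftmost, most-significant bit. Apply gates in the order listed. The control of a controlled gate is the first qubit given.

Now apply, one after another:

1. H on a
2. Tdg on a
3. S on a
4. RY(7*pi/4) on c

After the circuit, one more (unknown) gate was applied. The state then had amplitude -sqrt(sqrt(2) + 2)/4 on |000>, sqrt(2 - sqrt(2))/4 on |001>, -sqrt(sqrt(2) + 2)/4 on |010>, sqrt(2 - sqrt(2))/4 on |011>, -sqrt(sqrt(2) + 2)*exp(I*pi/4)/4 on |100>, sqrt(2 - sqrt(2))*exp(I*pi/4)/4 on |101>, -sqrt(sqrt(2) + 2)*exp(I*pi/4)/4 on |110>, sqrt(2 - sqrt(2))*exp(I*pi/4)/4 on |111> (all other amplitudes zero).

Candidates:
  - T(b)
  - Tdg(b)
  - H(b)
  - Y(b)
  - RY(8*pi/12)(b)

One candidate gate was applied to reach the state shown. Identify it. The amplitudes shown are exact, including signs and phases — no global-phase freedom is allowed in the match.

It was H(b) that produced the state shown.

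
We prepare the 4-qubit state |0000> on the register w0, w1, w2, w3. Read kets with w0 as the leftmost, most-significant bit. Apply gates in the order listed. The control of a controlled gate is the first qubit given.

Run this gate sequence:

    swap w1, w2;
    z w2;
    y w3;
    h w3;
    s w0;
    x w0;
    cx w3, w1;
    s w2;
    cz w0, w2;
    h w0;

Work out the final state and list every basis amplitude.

The final amplitudes are I/2 on |0000>, -I/2 on |0101>, -I/2 on |1000>, I/2 on |1101>, and 0 on every other basis state.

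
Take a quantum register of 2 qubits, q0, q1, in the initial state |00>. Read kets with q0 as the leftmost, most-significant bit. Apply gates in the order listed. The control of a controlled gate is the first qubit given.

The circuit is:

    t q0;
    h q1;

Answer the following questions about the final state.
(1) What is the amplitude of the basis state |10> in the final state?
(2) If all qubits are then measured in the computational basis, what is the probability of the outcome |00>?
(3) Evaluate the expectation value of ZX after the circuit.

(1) The final state's coefficient on |10> equals 0.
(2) The probability of measuring |00> is 1/2.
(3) In the final state, ZX has expectation 1.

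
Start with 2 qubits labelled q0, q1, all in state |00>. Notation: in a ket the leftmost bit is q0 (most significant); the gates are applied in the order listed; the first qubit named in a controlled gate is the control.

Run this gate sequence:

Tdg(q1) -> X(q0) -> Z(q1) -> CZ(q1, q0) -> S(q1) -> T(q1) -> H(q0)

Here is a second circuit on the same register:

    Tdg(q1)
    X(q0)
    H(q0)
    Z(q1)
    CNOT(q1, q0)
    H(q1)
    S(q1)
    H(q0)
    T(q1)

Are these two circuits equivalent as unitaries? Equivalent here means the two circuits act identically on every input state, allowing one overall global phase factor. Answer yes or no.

No: there is an input state on which the two circuits produce genuinely different outputs (not merely differing by a phase).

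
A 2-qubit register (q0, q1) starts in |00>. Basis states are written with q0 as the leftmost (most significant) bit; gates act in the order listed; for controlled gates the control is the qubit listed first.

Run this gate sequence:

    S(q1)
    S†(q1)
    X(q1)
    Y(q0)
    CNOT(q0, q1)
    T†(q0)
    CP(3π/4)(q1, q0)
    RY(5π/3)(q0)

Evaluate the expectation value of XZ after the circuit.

The observable XZ averages to sqrt(3)/2.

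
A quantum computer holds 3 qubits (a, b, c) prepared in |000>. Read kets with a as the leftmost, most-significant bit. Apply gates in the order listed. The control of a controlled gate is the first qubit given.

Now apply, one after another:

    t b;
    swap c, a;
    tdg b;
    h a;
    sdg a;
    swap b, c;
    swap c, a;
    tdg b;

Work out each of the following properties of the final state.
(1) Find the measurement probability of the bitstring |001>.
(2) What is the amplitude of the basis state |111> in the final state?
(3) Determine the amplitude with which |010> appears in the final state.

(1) Outcome |001> occurs with probability 1/2.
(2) |111> carries amplitude 0 in the final state.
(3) The final state's coefficient on |010> equals 0.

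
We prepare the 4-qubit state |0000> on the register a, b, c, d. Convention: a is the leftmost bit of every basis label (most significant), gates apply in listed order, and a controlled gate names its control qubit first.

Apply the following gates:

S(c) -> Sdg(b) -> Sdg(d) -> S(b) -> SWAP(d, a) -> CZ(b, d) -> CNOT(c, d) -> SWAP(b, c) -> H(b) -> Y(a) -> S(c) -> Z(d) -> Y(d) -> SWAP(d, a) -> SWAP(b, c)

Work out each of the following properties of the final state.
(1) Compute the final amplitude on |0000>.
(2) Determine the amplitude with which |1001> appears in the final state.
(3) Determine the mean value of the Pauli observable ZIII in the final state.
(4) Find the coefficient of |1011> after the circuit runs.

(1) The amplitude on |0000> is 0.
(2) |1001> carries amplitude -sqrt(2)/2 in the final state.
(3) The expectation value of ZIII is -1.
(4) The final state's coefficient on |1011> equals -sqrt(2)/2.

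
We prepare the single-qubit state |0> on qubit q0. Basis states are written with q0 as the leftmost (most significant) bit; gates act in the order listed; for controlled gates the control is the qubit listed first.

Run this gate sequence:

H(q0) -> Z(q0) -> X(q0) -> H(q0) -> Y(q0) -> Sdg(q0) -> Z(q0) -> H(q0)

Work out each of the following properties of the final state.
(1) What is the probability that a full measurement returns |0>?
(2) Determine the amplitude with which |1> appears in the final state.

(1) A full measurement returns |0> with probability 1/2.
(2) |1> carries amplitude sqrt(2)*I/2 in the final state.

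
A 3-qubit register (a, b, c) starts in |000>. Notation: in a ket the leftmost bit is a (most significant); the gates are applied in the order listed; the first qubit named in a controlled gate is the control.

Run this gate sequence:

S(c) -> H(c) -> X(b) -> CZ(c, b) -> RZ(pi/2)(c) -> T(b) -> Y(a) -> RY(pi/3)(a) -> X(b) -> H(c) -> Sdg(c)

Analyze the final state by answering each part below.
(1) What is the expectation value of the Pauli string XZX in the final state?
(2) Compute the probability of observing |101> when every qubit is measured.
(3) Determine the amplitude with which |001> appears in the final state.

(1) In the final state, XZX has expectation -sqrt(3)/2.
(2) The probability of measuring |101> is 3/8.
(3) The amplitude on |001> is -1/4 - I/4.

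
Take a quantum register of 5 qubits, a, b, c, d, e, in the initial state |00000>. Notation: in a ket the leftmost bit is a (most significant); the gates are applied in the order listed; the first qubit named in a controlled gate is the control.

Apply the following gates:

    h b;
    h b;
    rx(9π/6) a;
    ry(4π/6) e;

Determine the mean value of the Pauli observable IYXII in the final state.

The expectation value of IYXII is 0. Key observation: steps 1-2 multiply out to the identity, so the circuit reduces to the remaining gates.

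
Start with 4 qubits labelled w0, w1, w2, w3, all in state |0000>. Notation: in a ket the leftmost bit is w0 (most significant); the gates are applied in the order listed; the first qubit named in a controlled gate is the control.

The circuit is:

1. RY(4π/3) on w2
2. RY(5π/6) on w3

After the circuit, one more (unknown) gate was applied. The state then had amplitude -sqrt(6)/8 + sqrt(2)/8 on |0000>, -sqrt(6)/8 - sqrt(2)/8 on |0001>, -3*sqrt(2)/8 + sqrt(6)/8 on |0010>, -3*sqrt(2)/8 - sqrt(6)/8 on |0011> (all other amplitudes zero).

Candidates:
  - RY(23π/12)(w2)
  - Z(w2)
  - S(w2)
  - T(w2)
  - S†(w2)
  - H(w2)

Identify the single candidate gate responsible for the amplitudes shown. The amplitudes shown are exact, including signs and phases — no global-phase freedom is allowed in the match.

The applied gate was Z(w2).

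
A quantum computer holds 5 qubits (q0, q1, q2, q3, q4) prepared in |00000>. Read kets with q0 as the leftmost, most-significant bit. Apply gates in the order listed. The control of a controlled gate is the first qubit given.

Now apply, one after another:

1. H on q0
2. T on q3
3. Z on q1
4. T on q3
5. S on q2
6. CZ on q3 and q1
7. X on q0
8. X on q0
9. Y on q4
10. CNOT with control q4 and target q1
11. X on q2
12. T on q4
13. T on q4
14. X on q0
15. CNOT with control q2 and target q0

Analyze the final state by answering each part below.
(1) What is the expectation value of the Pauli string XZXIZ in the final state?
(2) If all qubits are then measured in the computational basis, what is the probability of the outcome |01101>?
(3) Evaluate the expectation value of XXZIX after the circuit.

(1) In the final state, XZXIZ has expectation 0. Key observation: the block from step 7 through step 8 cancels to the identity and can be dropped.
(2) Outcome |01101> occurs with probability 1/2.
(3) The expectation value of XXZIX is 0.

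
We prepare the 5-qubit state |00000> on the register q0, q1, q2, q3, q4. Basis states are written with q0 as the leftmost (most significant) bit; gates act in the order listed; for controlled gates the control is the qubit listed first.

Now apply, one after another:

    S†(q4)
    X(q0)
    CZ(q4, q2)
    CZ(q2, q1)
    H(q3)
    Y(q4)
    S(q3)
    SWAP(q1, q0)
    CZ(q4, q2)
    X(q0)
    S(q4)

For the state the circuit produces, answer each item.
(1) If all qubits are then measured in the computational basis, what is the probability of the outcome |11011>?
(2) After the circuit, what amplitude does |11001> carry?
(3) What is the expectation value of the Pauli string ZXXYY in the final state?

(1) A full measurement returns |11011> with probability 1/2.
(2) The amplitude on |11001> is -sqrt(2)/2.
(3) The observable ZXXYY averages to 0.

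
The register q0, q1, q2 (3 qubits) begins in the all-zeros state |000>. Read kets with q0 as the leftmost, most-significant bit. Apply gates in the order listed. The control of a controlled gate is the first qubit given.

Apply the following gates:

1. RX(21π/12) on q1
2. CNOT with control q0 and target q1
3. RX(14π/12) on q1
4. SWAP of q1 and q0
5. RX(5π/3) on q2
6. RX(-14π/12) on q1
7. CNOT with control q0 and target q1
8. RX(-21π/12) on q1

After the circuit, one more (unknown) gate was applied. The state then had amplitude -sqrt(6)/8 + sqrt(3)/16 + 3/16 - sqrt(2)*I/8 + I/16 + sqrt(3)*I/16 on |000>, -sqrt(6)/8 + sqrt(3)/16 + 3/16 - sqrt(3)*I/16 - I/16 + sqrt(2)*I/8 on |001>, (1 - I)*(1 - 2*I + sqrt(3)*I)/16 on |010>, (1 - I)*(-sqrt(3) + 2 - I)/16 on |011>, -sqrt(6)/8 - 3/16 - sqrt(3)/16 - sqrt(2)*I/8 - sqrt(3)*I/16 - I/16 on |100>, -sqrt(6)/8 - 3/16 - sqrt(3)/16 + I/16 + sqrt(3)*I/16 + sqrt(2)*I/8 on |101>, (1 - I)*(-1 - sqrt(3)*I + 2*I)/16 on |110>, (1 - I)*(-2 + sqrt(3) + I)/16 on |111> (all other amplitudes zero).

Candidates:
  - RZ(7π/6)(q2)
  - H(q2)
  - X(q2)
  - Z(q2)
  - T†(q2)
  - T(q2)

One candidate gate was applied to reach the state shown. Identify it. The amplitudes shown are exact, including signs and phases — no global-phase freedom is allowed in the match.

It was H(q2) that produced the state shown.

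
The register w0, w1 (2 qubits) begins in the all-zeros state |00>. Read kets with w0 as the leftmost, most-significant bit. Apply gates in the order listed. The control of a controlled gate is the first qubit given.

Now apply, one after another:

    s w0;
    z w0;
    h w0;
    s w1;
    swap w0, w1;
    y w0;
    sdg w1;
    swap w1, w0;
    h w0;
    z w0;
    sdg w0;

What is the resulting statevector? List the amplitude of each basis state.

The resulting statevector has amplitude 0 on |00>, 1/2 + I/2 on |01>, 0 on |10>, -1/2 - I/2 on |11>.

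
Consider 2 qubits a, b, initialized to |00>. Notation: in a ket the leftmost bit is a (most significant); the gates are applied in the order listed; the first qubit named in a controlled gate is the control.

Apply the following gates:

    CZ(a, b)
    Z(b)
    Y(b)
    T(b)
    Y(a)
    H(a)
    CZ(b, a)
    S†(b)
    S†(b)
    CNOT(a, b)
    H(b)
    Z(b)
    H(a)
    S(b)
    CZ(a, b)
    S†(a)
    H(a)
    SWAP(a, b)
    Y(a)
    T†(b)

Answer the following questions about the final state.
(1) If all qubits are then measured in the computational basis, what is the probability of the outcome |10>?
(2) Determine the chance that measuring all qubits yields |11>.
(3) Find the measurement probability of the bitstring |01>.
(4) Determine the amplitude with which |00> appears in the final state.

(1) The probability of measuring |10> is 1/4.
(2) A full measurement returns |11> with probability 1/4.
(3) A full measurement returns |01> with probability 1/4.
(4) The amplitude on |00> is exp(3*I*pi/4)/2.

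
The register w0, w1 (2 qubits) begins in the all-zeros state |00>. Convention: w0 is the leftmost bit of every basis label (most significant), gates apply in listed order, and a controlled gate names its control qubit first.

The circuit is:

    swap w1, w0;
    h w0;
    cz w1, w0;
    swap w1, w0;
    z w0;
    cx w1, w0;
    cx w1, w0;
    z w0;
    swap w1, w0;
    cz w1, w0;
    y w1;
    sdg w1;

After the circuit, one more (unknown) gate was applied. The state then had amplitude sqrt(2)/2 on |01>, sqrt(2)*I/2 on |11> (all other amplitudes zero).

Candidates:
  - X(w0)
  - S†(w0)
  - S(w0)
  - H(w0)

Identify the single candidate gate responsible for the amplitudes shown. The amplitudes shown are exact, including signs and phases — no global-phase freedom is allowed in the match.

The unique candidate consistent with the amplitudes is S(w0). Key observation: steps 3-10 multiply out to the identity, so the circuit reduces to the remaining gates.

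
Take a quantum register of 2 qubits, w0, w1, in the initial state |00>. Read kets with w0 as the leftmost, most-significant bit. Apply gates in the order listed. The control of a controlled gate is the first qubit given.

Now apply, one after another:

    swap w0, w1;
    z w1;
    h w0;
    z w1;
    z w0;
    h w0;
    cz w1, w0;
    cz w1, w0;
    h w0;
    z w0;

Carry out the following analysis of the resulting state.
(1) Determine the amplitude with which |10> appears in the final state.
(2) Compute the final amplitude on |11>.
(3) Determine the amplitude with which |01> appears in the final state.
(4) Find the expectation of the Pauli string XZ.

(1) The amplitude on |10> is sqrt(2)/2.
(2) The final state's coefficient on |11> equals 0.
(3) The amplitude on |01> is 0.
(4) The expectation value of XZ is 1.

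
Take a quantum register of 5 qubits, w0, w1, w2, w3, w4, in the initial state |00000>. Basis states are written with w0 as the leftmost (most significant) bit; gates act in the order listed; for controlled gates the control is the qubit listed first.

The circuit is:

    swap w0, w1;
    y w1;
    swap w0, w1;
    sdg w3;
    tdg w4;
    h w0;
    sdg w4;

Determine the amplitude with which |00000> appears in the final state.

The amplitude on |00000> is sqrt(2)*I/2.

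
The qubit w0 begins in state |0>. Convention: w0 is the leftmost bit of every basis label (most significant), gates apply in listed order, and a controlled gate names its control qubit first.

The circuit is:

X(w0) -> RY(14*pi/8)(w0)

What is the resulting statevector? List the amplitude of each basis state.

The final amplitudes are -sqrt(2 - sqrt(2))/2 on |0>, -sqrt(sqrt(2) + 2)/2 on |1>.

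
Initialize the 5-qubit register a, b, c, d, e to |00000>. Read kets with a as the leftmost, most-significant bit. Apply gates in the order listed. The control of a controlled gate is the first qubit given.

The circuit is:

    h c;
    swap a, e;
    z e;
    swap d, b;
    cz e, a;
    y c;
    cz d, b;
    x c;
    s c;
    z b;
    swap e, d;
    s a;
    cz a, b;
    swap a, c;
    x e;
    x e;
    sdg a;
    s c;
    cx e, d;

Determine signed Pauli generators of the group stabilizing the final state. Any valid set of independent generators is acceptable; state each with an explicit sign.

One valid set of independent stabilizer generators is -XIIII, +IZIII, +IIZII, +IIIZI, +IIIIZ (any independent generating set of the same group is equally correct).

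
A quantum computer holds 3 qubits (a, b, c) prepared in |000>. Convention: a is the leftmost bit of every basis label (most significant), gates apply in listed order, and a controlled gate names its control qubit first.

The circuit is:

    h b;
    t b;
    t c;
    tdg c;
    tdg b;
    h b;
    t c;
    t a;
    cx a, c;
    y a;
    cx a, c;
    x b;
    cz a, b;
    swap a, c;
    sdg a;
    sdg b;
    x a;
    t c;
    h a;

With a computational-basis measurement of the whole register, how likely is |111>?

Outcome |111> occurs with probability 1/2. Key observation: steps 1-6 multiply out to the identity, so the circuit reduces to the remaining gates.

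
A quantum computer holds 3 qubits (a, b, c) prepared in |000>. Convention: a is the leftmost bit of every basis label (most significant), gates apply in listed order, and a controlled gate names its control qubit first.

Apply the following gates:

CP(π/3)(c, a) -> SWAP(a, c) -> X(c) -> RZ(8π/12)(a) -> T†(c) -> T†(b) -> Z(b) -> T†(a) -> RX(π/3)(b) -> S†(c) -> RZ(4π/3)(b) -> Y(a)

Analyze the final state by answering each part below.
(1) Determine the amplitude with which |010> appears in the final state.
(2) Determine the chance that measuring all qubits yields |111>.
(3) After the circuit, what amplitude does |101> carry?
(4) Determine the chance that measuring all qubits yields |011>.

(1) The final state's coefficient on |010> equals 0.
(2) A full measurement returns |111> with probability 1/4.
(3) |101> carries amplitude sqrt(3)*exp(3*I*pi/4)/2 in the final state.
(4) Outcome |011> occurs with probability 0.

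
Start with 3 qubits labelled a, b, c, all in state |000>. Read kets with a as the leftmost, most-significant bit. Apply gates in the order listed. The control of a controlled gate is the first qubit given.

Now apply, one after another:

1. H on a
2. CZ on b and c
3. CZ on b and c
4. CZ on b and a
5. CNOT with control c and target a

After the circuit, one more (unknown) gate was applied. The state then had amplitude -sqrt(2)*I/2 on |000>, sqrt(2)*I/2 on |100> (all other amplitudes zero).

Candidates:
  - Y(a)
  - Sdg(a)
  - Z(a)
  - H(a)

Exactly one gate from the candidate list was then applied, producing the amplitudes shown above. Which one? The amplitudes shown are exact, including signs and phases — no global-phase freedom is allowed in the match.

The applied gate was Y(a). Key observation: steps 2-3 multiply out to the identity, so the circuit reduces to the remaining gates.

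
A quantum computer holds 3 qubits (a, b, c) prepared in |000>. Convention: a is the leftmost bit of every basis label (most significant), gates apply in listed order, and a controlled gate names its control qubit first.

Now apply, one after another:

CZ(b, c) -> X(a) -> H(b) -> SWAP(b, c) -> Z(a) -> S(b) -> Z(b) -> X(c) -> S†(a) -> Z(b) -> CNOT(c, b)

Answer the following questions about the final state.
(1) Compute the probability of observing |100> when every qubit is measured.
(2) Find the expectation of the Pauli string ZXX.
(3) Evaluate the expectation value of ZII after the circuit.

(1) The probability of measuring |100> is 1/2.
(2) In the final state, ZXX has expectation -1.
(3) In the final state, ZII has expectation -1.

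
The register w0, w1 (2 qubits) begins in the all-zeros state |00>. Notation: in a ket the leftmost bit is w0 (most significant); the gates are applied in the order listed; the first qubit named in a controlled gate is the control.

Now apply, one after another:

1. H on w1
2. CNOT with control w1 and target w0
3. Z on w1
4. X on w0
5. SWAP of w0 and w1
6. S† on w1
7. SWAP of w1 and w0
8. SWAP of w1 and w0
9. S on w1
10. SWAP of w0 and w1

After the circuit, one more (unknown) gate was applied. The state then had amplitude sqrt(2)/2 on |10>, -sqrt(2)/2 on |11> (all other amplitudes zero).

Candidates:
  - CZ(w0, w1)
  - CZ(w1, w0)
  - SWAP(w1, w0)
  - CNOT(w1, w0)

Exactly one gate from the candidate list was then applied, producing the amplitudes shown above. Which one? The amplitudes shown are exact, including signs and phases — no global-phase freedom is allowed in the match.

The applied gate was CNOT(w1, w0).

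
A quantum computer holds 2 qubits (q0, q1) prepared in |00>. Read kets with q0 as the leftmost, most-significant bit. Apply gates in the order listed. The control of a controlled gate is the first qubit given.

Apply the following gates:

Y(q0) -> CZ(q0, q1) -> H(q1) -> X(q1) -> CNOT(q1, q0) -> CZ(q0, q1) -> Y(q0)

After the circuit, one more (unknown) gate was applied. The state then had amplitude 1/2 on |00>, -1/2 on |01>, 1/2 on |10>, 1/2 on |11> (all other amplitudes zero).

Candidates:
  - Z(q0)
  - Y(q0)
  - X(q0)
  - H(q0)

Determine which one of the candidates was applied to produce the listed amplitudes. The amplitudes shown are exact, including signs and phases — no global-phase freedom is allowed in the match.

The unique candidate consistent with the amplitudes is H(q0).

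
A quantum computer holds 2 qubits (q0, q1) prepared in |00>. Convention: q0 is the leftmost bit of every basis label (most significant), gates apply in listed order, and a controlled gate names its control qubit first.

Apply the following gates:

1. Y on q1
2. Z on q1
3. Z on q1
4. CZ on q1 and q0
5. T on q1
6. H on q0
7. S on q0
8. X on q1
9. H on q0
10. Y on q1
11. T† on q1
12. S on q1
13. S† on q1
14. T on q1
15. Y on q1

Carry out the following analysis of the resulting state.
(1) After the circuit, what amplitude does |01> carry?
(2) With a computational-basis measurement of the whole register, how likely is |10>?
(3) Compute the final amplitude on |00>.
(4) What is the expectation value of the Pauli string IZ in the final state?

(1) The final state's coefficient on |01> equals 0. Key observation: the block from step 10 through step 15 cancels to the identity and can be dropped.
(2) Outcome |10> occurs with probability 1/2.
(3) The final state's coefficient on |00> equals -sqrt(2)/2.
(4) The observable IZ averages to 1.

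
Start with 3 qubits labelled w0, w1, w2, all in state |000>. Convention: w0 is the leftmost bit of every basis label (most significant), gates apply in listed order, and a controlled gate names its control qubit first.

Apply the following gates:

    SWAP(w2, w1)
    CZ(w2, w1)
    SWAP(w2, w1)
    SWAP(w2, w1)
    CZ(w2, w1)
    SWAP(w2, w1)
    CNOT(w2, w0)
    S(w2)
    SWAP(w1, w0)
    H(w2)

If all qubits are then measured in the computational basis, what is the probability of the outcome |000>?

The probability of measuring |000> is 1/2.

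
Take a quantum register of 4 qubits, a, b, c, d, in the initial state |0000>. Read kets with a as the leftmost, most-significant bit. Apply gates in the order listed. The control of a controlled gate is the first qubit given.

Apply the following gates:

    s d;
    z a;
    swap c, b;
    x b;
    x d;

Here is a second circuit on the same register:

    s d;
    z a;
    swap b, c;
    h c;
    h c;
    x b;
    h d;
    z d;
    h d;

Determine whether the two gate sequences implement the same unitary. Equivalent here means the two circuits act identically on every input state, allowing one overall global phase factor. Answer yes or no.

Yes: on every input state the two circuits agree up to one overall phase factor.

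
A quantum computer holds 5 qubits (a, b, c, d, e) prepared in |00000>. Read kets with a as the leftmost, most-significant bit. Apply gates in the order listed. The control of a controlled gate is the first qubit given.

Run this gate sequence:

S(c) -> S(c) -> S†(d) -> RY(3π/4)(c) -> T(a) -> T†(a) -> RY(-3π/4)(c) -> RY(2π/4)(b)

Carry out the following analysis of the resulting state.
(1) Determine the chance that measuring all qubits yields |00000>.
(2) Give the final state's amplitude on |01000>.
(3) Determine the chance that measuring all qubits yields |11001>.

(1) A full measurement returns |00000> with probability 1/2. Key observation: steps 4-7 multiply out to the identity, so the circuit reduces to the remaining gates.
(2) The amplitude on |01000> is sqrt(2)/2.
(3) Outcome |11001> occurs with probability 0.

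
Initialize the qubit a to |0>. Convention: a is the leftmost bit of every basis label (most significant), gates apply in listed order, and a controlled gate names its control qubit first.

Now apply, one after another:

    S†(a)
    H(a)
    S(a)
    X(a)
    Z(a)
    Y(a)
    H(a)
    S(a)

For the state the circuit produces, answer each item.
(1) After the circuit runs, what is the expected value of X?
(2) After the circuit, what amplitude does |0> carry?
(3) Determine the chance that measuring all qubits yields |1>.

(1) The observable X averages to 1.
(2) The final state's coefficient on |0> equals -1/2 + I/2.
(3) A full measurement returns |1> with probability 1/2.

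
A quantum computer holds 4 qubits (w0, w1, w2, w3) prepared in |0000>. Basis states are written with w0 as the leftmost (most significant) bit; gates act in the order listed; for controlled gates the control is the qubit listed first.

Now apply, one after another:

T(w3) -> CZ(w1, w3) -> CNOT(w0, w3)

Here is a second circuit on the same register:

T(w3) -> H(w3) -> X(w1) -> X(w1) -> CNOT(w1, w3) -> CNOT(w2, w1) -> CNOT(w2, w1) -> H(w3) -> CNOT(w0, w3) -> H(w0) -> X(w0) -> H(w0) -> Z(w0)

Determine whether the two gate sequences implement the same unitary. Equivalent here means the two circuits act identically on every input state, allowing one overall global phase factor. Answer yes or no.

Yes, they are equivalent — the unitaries differ by at most a global phase.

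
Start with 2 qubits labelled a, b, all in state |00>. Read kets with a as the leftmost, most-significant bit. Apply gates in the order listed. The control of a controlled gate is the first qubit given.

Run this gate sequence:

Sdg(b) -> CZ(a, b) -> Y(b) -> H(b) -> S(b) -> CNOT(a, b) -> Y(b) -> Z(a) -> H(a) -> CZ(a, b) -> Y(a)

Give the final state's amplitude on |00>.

|00> carries amplitude -1/2 in the final state.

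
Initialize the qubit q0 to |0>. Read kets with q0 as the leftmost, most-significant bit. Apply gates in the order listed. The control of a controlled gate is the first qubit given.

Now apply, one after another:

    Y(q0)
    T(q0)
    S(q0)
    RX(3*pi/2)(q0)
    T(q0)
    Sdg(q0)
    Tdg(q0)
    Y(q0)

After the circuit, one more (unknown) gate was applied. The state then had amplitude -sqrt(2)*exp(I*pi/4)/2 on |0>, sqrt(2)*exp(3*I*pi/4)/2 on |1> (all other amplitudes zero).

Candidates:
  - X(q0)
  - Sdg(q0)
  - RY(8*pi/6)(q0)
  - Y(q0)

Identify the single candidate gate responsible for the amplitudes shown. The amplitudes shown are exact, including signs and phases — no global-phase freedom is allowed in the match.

The unique candidate consistent with the amplitudes is Sdg(q0).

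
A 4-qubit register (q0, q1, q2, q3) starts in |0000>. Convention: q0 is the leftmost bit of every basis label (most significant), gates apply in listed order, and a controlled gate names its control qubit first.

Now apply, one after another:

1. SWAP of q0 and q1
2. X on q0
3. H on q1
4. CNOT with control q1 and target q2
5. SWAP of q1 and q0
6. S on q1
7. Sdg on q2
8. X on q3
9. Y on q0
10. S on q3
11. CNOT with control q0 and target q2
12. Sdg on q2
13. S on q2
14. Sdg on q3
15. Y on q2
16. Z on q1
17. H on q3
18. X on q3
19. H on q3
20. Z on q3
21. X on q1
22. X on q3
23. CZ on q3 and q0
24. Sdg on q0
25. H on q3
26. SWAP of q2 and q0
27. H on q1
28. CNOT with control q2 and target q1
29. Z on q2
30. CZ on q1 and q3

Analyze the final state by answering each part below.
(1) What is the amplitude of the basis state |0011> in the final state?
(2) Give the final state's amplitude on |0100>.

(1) The final state's coefficient on |0011> equals sqrt(2)/4. Key observation: the block from step 17 through step 20 cancels to the identity and can be dropped.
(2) |0100> carries amplitude sqrt(2)/4 in the final state.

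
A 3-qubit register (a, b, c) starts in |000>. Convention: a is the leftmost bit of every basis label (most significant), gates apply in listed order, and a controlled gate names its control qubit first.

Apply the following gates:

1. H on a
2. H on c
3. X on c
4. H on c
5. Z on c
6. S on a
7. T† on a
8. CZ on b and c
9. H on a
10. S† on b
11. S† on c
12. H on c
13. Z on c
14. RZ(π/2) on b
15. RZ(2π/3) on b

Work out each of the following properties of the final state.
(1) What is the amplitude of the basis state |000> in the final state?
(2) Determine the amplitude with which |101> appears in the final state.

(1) The final state's coefficient on |000> equals sqrt(2)*(-exp(5*I*pi/12) - exp(2*I*pi/3))/4.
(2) |101> carries amplitude sqrt(2)*(-exp(2*I*pi/3) + exp(5*I*pi/12))/4 in the final state.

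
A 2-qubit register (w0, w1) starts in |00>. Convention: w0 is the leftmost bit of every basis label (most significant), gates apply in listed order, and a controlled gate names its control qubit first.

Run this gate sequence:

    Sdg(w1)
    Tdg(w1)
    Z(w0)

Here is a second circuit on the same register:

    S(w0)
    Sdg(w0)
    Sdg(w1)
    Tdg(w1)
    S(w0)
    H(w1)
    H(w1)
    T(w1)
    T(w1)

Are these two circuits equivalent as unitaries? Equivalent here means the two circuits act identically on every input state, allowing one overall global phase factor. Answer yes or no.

No, they are not equivalent — no single phase factor reconciles the two unitaries.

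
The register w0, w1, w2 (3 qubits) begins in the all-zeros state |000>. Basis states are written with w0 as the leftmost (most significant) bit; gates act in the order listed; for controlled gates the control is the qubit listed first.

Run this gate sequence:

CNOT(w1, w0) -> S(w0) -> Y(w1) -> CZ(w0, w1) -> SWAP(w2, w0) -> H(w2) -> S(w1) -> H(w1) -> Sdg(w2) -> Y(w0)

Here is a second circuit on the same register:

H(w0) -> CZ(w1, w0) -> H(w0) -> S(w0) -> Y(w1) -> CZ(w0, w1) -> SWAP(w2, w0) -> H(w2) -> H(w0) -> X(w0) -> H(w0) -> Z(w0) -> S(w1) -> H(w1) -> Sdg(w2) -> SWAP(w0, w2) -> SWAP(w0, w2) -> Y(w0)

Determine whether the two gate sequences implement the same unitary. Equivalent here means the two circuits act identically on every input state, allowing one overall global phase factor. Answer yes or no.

Yes: on every input state the two circuits agree up to one overall phase factor.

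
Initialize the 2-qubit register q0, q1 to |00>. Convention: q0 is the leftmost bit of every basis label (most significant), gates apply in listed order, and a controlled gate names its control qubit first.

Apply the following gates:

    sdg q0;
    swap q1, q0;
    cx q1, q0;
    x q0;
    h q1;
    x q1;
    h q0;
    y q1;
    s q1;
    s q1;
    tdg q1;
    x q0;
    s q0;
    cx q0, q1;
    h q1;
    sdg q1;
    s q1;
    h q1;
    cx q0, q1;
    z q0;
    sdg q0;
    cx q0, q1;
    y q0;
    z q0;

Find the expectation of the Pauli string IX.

In the final state, IX has expectation sqrt(2)/2.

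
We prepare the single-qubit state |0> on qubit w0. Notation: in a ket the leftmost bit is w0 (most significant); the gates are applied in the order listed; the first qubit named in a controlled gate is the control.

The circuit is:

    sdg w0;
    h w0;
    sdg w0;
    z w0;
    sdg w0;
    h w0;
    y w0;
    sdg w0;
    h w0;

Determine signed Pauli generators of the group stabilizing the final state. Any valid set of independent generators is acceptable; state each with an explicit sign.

The final state is stabilized by the group generated by -X; other independent generating sets are equally valid.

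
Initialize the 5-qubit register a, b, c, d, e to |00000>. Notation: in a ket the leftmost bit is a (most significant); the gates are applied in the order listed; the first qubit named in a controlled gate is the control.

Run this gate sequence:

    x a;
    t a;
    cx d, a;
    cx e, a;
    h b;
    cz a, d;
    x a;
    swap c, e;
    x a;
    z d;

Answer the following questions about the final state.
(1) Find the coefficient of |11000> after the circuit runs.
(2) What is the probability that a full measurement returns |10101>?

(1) The final state's coefficient on |11000> equals sqrt(2)*exp(I*pi/4)/2.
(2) Outcome |10101> occurs with probability 0.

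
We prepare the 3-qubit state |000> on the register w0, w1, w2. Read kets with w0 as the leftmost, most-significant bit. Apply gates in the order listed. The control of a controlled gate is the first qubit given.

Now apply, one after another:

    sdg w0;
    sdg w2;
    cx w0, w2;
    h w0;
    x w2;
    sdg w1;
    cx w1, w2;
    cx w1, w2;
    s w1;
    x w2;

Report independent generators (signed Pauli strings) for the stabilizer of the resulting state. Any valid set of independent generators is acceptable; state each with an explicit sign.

The final state is stabilized by the group generated by +XII, +IZI, +IIZ; other independent generating sets are equally valid. Key observation: steps 5-10 multiply out to the identity, so the circuit reduces to the remaining gates.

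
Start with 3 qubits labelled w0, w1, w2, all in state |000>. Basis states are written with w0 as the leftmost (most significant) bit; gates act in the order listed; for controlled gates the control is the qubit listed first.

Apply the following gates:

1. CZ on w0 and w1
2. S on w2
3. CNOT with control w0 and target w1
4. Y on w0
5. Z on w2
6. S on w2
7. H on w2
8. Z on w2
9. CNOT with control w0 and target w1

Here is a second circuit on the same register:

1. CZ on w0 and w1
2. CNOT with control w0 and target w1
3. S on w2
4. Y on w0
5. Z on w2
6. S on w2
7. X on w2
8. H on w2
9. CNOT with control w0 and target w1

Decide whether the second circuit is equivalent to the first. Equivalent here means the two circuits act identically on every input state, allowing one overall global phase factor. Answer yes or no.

Yes — the two circuits implement the same unitary up to a global phase.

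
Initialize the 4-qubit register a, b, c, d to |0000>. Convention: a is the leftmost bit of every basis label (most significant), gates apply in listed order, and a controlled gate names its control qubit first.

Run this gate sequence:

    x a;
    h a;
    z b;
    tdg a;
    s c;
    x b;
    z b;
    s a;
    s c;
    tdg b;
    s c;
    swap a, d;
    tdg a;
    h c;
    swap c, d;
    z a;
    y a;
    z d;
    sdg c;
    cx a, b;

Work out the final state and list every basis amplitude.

The final amplitudes are -exp(I*pi/4)/2 on |1000>, exp(I*pi/4)/2 on |1001>, 1/2 on |1010>, -1/2 on |1011>, and 0 on every other basis state.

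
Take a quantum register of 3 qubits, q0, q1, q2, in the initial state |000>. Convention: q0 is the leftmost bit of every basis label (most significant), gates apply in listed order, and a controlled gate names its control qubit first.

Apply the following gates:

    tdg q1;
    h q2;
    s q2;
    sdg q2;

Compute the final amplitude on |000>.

The amplitude on |000> is sqrt(2)/2. Key observation: gates 3-4 undo each other exactly, leaving only the rest of the circuit to track.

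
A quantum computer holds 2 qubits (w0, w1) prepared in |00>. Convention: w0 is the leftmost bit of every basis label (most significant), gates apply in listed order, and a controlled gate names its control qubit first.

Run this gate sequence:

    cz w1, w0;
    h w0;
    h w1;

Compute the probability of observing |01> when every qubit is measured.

The probability of measuring |01> is 1/4.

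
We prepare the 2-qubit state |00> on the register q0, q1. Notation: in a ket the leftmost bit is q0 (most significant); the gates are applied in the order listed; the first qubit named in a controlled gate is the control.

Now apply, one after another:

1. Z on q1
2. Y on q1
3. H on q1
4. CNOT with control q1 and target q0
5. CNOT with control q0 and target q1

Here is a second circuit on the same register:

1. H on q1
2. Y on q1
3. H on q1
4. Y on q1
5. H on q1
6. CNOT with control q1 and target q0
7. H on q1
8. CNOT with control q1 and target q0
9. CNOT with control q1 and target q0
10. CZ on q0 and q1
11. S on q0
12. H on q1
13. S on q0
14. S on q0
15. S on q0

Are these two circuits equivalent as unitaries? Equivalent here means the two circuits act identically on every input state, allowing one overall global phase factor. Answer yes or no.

No: there is an input state on which the two circuits produce genuinely different outputs (not merely differing by a phase).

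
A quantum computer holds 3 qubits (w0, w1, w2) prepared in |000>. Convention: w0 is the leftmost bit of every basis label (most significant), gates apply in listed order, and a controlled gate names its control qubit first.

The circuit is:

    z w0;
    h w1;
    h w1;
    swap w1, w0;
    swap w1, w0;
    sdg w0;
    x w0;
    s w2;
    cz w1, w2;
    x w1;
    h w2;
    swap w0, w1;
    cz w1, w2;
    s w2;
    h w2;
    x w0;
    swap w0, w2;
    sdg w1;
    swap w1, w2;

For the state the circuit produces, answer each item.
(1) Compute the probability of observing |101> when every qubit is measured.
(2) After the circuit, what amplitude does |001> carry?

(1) A full measurement returns |101> with probability 1/2.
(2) The final state's coefficient on |001> equals -1/2 - I/2.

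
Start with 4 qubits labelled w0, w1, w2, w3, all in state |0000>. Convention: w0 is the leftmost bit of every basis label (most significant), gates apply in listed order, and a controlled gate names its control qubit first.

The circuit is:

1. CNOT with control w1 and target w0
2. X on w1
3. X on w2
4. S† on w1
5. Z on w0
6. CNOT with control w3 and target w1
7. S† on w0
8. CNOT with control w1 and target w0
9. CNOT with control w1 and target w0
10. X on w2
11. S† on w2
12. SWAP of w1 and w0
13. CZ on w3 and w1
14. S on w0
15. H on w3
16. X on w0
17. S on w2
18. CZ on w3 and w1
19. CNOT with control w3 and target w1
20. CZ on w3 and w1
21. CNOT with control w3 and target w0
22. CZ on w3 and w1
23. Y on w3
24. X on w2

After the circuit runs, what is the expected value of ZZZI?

The expectation value of ZZZI is -1. Key observation: the block from step 8 through step 9 cancels to the identity and can be dropped.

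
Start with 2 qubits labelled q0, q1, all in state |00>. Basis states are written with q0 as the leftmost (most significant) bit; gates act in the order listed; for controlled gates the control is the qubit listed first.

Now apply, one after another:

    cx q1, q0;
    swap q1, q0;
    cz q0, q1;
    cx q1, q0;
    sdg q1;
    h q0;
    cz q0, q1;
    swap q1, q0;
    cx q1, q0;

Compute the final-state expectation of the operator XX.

In the final state, XX has expectation 1.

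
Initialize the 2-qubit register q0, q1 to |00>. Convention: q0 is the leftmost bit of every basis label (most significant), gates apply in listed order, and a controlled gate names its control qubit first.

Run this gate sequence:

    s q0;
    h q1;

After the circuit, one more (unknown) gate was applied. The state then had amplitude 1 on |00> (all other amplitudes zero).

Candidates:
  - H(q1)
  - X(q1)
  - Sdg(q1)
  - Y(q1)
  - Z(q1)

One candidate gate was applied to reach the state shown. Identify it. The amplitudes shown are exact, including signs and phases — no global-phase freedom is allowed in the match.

It was H(q1) that produced the state shown.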